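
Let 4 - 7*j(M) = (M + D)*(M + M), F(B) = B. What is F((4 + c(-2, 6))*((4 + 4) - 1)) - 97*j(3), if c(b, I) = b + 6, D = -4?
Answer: -578/7 ≈ -82.571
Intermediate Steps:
c(b, I) = 6 + b
j(M) = 4/7 - 2*M*(-4 + M)/7 (j(M) = 4/7 - (M - 4)*(M + M)/7 = 4/7 - (-4 + M)*2*M/7 = 4/7 - 2*M*(-4 + M)/7)
F((4 + c(-2, 6))*((4 + 4) - 1)) - 97*j(3) = (4 + (6 - 2))*((4 + 4) - 1) - 97*(4/7 - 2/7*3² + (8/7)*3) = (4 + 4)*(8 - 1) - 97*(4/7 - 2/7*9 + 24/7) = 8*7 - 97*(4/7 - 18/7 + 24/7) = 56 - 97*10/7 = 56 - 970/7 = -578/7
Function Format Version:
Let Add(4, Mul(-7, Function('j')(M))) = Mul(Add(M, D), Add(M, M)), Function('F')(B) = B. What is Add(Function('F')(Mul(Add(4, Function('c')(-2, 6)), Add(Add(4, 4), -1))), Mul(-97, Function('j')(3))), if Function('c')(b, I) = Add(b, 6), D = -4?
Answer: Rational(-578, 7) ≈ -82.571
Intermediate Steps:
Function('c')(b, I) = Add(6, b)
Function('j')(M) = Add(Rational(4, 7), Mul(Rational(-2, 7), M, Add(-4, M))) (Function('j')(M) = Add(Rational(4, 7), Mul(Rational(-1, 7), Mul(Add(M, -4), Add(M, M)))) = Add(Rational(4, 7), Mul(Rational(-1, 7), Mul(Add(-4, M), Mul(2, M)))) = Add(Rational(4, 7), Mul(Rational(-1, 7), Mul(2, M, Add(-4, M)))) = Add(Rational(4, 7), Mul(Rational(-2, 7), M, Add(-4, M))))
Add(Function('F')(Mul(Add(4, Function('c')(-2, 6)), Add(Add(4, 4), -1))), Mul(-97, Function('j')(3))) = Add(Mul(Add(4, Add(6, -2)), Add(Add(4, 4), -1)), Mul(-97, Add(Rational(4, 7), Mul(Rational(-2, 7), Pow(3, 2)), Mul(Rational(8, 7), 3)))) = Add(Mul(Add(4, 4), Add(8, -1)), Mul(-97, Add(Rational(4, 7), Mul(Rational(-2, 7), 9), Rational(24, 7)))) = Add(Mul(8, 7), Mul(-97, Add(Rational(4, 7), Rational(-18, 7), Rational(24, 7)))) = Add(56, Mul(-97, Rational(10, 7))) = Add(56, Rational(-970, 7)) = Rational(-578, 7)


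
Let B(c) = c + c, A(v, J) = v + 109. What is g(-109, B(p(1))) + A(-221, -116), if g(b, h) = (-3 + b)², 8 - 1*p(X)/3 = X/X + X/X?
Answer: 12432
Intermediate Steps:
A(v, J) = 109 + v
p(X) = 18 (p(X) = 24 - 3*(X/X + X/X) = 24 - 3*(1 + 1) = 24 - 3*2 = 24 - 6 = 18)
B(c) = 2*c
g(-109, B(p(1))) + A(-221, -116) = (-3 - 109)² + (109 - 221) = (-112)² - 112 = 12544 - 112 = 12432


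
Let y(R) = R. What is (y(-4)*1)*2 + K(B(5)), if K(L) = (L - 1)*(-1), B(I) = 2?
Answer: -9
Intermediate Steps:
K(L) = 1 - L (K(L) = (-1 + L)*(-1) = 1 - L)
(y(-4)*1)*2 + K(B(5)) = -4*1*2 + (1 - 1*2) = -4*2 + (1 - 2) = -8 - 1 = -9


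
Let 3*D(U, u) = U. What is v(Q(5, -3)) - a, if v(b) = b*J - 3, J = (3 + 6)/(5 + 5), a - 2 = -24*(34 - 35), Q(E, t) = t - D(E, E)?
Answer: -166/5 ≈ -33.200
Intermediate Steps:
D(U, u) = U/3
Q(E, t) = t - E/3
a = 26 (a = 2 - 24*(34 - 35) = 2 - 24*(-1) = 2 + 24 = 26)
J = 9/10 ≈ 0.90000
v(b) = -3 + 9*b/10 (v(b) = b*(9/10) - 3 = 9*b/10 - 3 = -3 + 9*b/10)
v(Q(5, -3)) - a = (-3 + 9*(-3 - 1/3*5)/10) - 1*26 = (-3 + 9*(-3 - 5/3)/10) - 26 = (-3 + (9/10)*(-14/3)) - 26 = (-3 - 21/5) - 26 = -36/5 - 26 = -166/5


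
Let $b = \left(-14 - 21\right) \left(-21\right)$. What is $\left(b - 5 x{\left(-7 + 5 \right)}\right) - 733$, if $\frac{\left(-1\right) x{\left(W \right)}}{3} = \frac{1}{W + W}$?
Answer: $- \frac{7}{4} \approx -1.75$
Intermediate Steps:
$b = 735$ ($b = \left(-35\right) \left(-21\right) = 735$)
$x{\left(W \right)} = - \frac{3}{2 W}$ ($x{\left(W \right)} = - \frac{3}{W + W} = - \frac{3}{2 W}$)
$\left(b - 5 x{\left(-7 + 5 \right)}\right) - 733 = \left(735 - 5 \left(- \frac{3}{2 \left(-7 + 5\right)}\right)\right) - 733 = \left(735 - 5 \left(- \frac{3}{2 \left(-2\right)}\right)\right) - 733 = \left(735 - 5 \left(\left(- \frac{3}{2}\right) \left(- \frac{1}{2}\right)\right)\right) - 733 = \left(735 - \frac{15}{4}\right) - 733 = \frac{2925}{4} - 733 = - \frac{7}{4}$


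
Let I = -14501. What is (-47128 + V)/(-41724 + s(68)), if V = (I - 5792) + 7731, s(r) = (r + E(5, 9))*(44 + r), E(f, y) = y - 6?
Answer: 29845/16886 ≈ 1.7674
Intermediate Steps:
E(f, y) = -6 + y
s(r) = (3 + r)*(44 + r) (s(r) = (r + (-6 + 9))*(44 + r) = (r + 3)*(44 + r) = (3 + r)*(44 + r))
V = -12562 (V = (-14501 - 5792) + 7731 = -20293 + 7731 = -12562)
(-47128 + V)/(-41724 + s(68)) = (-47128 - 12562)/(-41724 + (132 + 68² + 47*68)) = -59690/(-41724 + (132 + 4624 + 3196)) = -59690/(-41724 + 7952) = -59690/(-33772) = -59690*(-1/33772) = 29845/16886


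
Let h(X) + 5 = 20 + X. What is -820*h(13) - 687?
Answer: -23647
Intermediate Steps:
h(X) = 15 + X (h(X) = -5 + (20 + X) = 15 + X)
-820*h(13) - 687 = -820*(15 + 13) - 687 = -820*28 - 687 = -22960 - 687 = -23647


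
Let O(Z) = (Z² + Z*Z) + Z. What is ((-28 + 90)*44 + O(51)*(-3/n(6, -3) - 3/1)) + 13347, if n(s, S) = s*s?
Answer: -487/4 ≈ -121.75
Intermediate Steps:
n(s, S) = s²
O(Z) = Z + 2*Z² (O(Z) = (Z² + Z²) + Z = 2*Z² + Z = Z + 2*Z²)
((-28 + 90)*44 + O(51)*(-3/n(6, -3) - 3/1)) + 13347 = ((-28 + 90)*44 + (51*(1 + 2*51))*(-3/(6²) - 3/1)) + 13347 = (62*44 + (51*(1 + 102))*(-3/36 - 3*1)) + 13347 = (2728 + (51*103)*(-3*1/36 - 3)) + 13347 = (2728 + 5253*(-1/12 - 3)) + 13347 = (2728 + 5253*(-37/12)) + 13347 = (2728 - 64787/4) + 13347 = -53875/4 + 13347 = -487/4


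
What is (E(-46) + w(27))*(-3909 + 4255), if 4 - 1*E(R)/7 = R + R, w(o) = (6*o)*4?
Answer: 456720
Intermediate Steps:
w(o) = 24*o
E(R) = 28 - 14*R (E(R) = 28 - 7*(R + R) = 28 - 14*R)
(E(-46) + w(27))*(-3909 + 4255) = ((28 - 14*(-46)) + 24*27)*(-3909 + 4255) = ((28 + 644) + 648)*346 = (672 + 648)*346 = 1320*346 = 456720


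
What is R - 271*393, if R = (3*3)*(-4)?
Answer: -106539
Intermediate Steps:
R = -36 (R = 9*(-4) = -36)
R - 271*393 = -36 - 271*393 = -36 - 106503 = -106539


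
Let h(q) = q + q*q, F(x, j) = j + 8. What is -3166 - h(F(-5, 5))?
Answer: -3348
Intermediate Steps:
F(x, j) = 8 + j
h(q) = q + q²
-3166 - h(F(-5, 5)) = -3166 - (8 + 5)*(1 + (8 + 5)) = -3166 - 13*(1 + 13) = -3166 - 13*14 = -3166 - 1*182 = -3166 - 182 = -3348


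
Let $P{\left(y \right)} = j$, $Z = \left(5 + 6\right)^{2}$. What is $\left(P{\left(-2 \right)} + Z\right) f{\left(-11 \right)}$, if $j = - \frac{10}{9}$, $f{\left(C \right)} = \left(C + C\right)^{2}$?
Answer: $\frac{522236}{9} \approx 58026.0$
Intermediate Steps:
$f{\left(C \right)} = 4 C^{2}$ ($f{\left(C \right)} = \left(2 C\right)^{2} = 4 C^{2}$)
$j = - \frac{10}{9}$ ($j = \left(-10\right) \frac{1}{9} = - \frac{10}{9} \approx -1.1111$)
$Z = 121$ ($Z = 11^{2} = 121$)
$P{\left(y \right)} = - \frac{10}{9}$
$\left(P{\left(-2 \right)} + Z\right) f{\left(-11 \right)} = \left(- \frac{10}{9} + 121\right) 4 \left(-11\right)^{2} = \frac{1079 \cdot 4 \cdot 121}{9} = \frac{1079}{9} \cdot 484 = \frac{522236}{9}$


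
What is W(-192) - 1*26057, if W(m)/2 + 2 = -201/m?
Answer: -833885/32 ≈ -26059.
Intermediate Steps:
W(m) = -4 - 402/m (W(m) = -4 + 2*(-201/m) = -4 - 402/m)
W(-192) - 1*26057 = (-4 - 402/(-192)) - 1*26057 = (-4 - 402*(-1/192)) - 26057 = (-4 + 67/32) - 26057 = -61/32 - 26057 = -833885/32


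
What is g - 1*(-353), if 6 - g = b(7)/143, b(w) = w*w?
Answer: 51288/143 ≈ 358.66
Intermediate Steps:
b(w) = w**2
g = 809/143 (g = 6 - 7**2/143 = 6 - 49/143 = 809/143 ≈ 5.6573)
g - 1*(-353) = 809/143 - 1*(-353) = 809/143 + 353 = 51288/143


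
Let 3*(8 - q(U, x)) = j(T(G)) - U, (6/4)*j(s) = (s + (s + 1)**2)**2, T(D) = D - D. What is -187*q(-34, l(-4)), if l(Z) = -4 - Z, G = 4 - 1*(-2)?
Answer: 5984/9 ≈ 664.89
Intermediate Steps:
G = 6 (G = 4 + 2 = 6)
T(D) = 0
j(s) = 2*(s + (1 + s)**2)**2/3 (j(s) = 2*(s + (s + 1)**2)**2/3 = 2*(s + (1 + s)**2)**2/3)
q(U, x) = 70/9 + U/3 (q(U, x) = 8 - (2*(0 + (1 + 0)**2)**2/3 - U)/3 = 8 - (2*(0 + 1**2)**2/3 - U)/3 = 8 - (2*(0 + 1)**2/3 - U)/3 = 8 - ((2/3)*1**2 - U)/3 = 8 - ((2/3)*1 - U)/3 = 8 - (2/3 - U)/3 = 8 + (-2/9 + U/3) = 70/9 + U/3)
-187*q(-34, l(-4)) = -187*(70/9 + (1/3)*(-34)) = -187*(70/9 - 34/3) = -187*(-32/9) = 5984/9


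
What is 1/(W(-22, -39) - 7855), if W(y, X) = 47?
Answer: -1/7808 ≈ -0.00012807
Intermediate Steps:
1/(W(-22, -39) - 7855) = 1/(47 - 7855) = 1/(-7808) = -1/7808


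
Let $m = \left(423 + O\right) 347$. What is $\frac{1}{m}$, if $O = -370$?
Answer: $\frac{1}{18391} \approx 5.4374 \cdot 10^{-5}$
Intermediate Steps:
$m = 18391$ ($m = \left(423 - 370\right) 347 = 53 \cdot 347 = 18391$)
$\frac{1}{m} = \frac{1}{18391}$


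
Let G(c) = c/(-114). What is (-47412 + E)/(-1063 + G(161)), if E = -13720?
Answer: 6969048/121343 ≈ 57.433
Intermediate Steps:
G(c) = -c/114 (G(c) = c*(-1/114) = -c/114)
(-47412 + E)/(-1063 + G(161)) = (-47412 - 13720)/(-1063 - 1/114*161) = -61132/(-1063 - 161/114) = -61132/(-121343/114) = -61132*(-114/121343) = 6969048/121343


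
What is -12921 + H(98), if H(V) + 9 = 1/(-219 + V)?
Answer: -1564531/121 ≈ -12930.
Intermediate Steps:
H(V) = -9 + 1/(-219 + V)
-12921 + H(98) = -12921 + (1972 - 9*98)/(-219 + 98) = -12921 + (1972 - 882)/(-121) = -12921 - 1/121*1090 = -12921 - 1090/121 = -1564531/121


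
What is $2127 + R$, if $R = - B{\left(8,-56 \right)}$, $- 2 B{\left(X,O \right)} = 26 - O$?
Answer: $2168$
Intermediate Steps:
$B{\left(X,O \right)} = -13 + \frac{O}{2}$ ($B{\left(X,O \right)} = - \frac{26 - O}{2} = -13 + \frac{O}{2}$)
$R = 41$ ($R = - (-13 + \frac{1}{2} \left(-56\right)) = - (-13 - 28) = \left(-1\right) \left(-41\right) = 41$)
$2127 + R = 2127 + 41 = 2168$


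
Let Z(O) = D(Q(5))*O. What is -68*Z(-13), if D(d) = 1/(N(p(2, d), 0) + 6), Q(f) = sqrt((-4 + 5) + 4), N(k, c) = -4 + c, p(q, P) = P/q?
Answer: 442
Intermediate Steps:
Q(f) = sqrt(5) (Q(f) = sqrt(1 + 4) = sqrt(5))
D(d) = 1/2 (D(d) = 1/((-4 + 0) + 6) = 1/(-4 + 6) = 1/2)
Z(O) = O/2
-68*Z(-13) = -34*(-13) = -68*(-13/2) = 442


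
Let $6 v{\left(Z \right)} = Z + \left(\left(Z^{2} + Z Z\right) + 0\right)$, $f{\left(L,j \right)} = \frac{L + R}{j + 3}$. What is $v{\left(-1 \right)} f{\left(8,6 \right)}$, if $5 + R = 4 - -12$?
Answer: $\frac{19}{54} \approx 0.35185$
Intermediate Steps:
$R = 11$ ($R = -5 + \left(4 - -12\right) = -5 + \left(4 + 12\right) = -5 + 16 = 11$)
$f{\left(L,j \right)} = \frac{11 + L}{3 + j}$ ($f{\left(L,j \right)} = \frac{L + 11}{j + 3} = \frac{11 + L}{3 + j}$)
$v{\left(Z \right)} = \frac{Z^{2}}{3} + \frac{Z}{6}$ ($v{\left(Z \right)} = \frac{Z + \left(\left(Z^{2} + Z Z\right) + 0\right)}{6} = \frac{Z + \left(\left(Z^{2} + Z^{2}\right) + 0\right)}{6} = \frac{Z + \left(2 Z^{2} + 0\right)}{6} = \frac{Z + 2 Z^{2}}{6} = \frac{Z^{2}}{3} + \frac{Z}{6}$)
$v{\left(-1 \right)} f{\left(8,6 \right)} = \frac{1}{6} \left(-1\right) \left(1 + 2 \left(-1\right)\right) \frac{11 + 8}{3 + 6} = \frac{1}{6} \left(-1\right) \left(1 - 2\right) \frac{1}{9} \cdot 19 = \frac{1}{6} \left(-1\right) \left(-1\right) \frac{1}{9} \cdot 19 = \frac{1}{6} \cdot \frac{19}{9} = \frac{19}{54}$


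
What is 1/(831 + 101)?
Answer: 1/932 ≈ 0.0010730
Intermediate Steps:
1/(831 + 101) = 1/932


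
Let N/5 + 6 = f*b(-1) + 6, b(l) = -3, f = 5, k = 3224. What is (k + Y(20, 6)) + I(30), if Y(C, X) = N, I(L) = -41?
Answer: 3108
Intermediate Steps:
N = -75 (N = -30 + 5*(5*(-3) + 6) = -30 + 5*(-15 + 6) = -30 + 5*(-9) = -30 - 45 = -75)
Y(C, X) = -75
(k + Y(20, 6)) + I(30) = (3224 - 75) - 41 = 3149 - 41 = 3108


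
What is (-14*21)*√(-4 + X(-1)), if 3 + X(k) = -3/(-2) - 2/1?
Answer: -147*I*√30 ≈ -805.15*I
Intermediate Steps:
X(k) = -7/2 (X(k) = -3 + (-3/(-2) - 2/1) = -3 + (-3*(-½) - 2*1) = -3 + (3/2 - 2) = -3 - ½ = -7/2)
(-14*21)*√(-4 + X(-1)) = (-14*21)*√(-4 - 7/2) = -147*I*√30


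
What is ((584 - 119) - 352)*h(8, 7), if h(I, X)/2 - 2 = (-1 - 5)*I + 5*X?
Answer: -2486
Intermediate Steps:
h(I, X) = 4 - 12*I + 10*X (h(I, X) = 4 + 2*((-1 - 5)*I + 5*X) = 4 + 2*(-6*I + 5*X) = 4 + (-12*I + 10*X) = 4 - 12*I + 10*X)
((584 - 119) - 352)*h(8, 7) = ((584 - 119) - 352)*(4 - 12*8 + 10*7) = (465 - 352)*(4 - 96 + 70) = 113*(-22) = -2486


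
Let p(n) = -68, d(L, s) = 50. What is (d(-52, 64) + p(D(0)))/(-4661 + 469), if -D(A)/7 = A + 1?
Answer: 9/2096 ≈ 0.0042939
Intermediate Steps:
D(A) = -7 - 7*A (D(A) = -7*(A + 1) = -7*(1 + A) = -7 - 7*A)
(d(-52, 64) + p(D(0)))/(-4661 + 469) = (50 - 68)/(-4661 + 469) = -18/(-4192) = -18*(-1/4192) = 9/2096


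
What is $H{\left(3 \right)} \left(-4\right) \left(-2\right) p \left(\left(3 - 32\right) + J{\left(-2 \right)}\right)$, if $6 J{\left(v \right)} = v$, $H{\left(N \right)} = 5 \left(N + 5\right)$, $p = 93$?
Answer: $-872960$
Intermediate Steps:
$H{\left(N \right)} = 25 + 5 N$ ($H{\left(N \right)} = 5 \left(5 + N\right) = 25 + 5 N$)
$J{\left(v \right)} = \frac{v}{6}$
$H{\left(3 \right)} \left(-4\right) \left(-2\right) p \left(\left(3 - 32\right) + J{\left(-2 \right)}\right) = \left(25 + 5 \cdot 3\right) \left(-4\right) \left(-2\right) 93 \left(\left(3 - 32\right) + \frac{1}{6} \left(-2\right)\right) = \left(25 + 15\right) \left(-4\right) \left(-2\right) 93 \left(-29 - \frac{1}{3}\right) = 40 \left(-4\right) \left(-2\right) 93 \left(- \frac{88}{3}\right) = \left(-160\right) \left(-2\right) 93 \left(- \frac{88}{3}\right) = 320 \cdot 93 \left(- \frac{88}{3}\right) = 29760 \left(- \frac{88}{3}\right) = -872960$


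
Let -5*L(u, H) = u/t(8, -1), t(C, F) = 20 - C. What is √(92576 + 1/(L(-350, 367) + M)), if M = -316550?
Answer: √333940845232474010/1899265 ≈ 304.26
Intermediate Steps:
L(u, H) = -u/60 (L(u, H) = -u/(5*(20 - 1*8)) = -u/(5*(20 - 8)) = -u/(5*12) = -u/60)
√(92576 + 1/(L(-350, 367) + M)) = √(92576 + 1/(-1/60*(-350) - 316550)) = √(92576 + 1/(35/6 - 316550)) = √(92576 + 1/(-1899265/6)) = √(92576 - 6/1899265) = √(175826356634/1899265) = √333940845232474010/1899265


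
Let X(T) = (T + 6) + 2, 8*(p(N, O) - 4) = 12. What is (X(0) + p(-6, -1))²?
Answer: 729/4 ≈ 182.25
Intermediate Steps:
p(N, O) = 11/2 (p(N, O) = 4 + (⅛)*12 = 4 + 3/2 = 11/2)
X(T) = 8 + T (X(T) = (6 + T) + 2 = 8 + T)
(X(0) + p(-6, -1))² = ((8 + 0) + 11/2)² = (8 + 11/2)² = (27/2)² = 729/4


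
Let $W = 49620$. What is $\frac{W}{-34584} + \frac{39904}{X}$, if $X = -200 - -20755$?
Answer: $\frac{30008403}{59239510} \approx 0.50656$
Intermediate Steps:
$X = 20555$ ($X = -200 + 20755 = 20555$)
$\frac{W}{-34584} + \frac{39904}{X} = \frac{49620}{-34584} + \frac{39904}{20555} = 49620 \left(- \frac{1}{34584}\right) + 39904 \cdot \frac{1}{20555} = - \frac{4135}{2882} + \frac{39904}{20555} = \frac{30008403}{59239510}$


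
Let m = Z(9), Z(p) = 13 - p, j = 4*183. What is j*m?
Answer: 2928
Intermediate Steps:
j = 732
m = 4 (m = 13 - 1*9 = 13 - 9 = 4)
j*m = 732*4 = 2928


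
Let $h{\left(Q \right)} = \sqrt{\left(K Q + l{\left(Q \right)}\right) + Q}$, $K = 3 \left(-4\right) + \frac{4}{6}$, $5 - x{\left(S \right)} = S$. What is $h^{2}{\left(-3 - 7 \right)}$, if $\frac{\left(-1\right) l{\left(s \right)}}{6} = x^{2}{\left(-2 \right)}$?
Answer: $- \frac{572}{3} \approx -190.67$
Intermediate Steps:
$x{\left(S \right)} = 5 - S$
$l{\left(s \right)} = -294$ ($l{\left(s \right)} = - 6 \left(5 - -2\right)^{2} = - 6 \left(5 + 2\right)^{2} = - 6 \cdot 7^{2} = \left(-6\right) 49 = -294$)
$K = - \frac{34}{3}$ ($K = -12 + 4 \cdot \frac{1}{6} = -12 + \frac{2}{3} = - \frac{34}{3} \approx -11.333$)
$h{\left(Q \right)} = \sqrt{-294 - \frac{31 Q}{3}}$ ($h{\left(Q \right)} = \sqrt{\left(- \frac{34 Q}{3} - 294\right) + Q} = \sqrt{\left(-294 - \frac{34 Q}{3}\right) + Q} = \sqrt{-294 - \frac{31 Q}{3}}$)
$h^{2}{\left(-3 - 7 \right)} = \left(\frac{\sqrt{-2646 - 93 \left(-3 - 7\right)}}{3}\right)^{2} = \left(\frac{\sqrt{-2646 - -930}}{3}\right)^{2} = \left(\frac{\sqrt{-2646 + 930}}{3}\right)^{2} = \left(\frac{\sqrt{-1716}}{3}\right)^{2} = \left(\frac{2 i \sqrt{429}}{3}\right)^{2} = - \frac{572}{3}$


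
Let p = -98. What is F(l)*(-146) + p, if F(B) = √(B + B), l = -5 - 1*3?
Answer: -98 - 584*I ≈ -98.0 - 584.0*I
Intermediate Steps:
l = -8 (l = -5 - 3 = -8)
F(B) = √2*√B (F(B) = √(2*B) = √2*√B)
F(l)*(-146) + p = (√2*√(-8))*(-146) - 98 = (√2*(2*I*√2))*(-146) - 98 = (4*I)*(-146) - 98 = -584*I - 98 = -98 - 584*I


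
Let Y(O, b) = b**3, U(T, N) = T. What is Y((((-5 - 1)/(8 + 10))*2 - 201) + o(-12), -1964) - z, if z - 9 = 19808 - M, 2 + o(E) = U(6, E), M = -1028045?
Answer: -7576777206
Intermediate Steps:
o(E) = 4 (o(E) = -2 + 6 = 4)
z = 1047862 (z = 9 + (19808 - 1*(-1028045)) = 9 + (19808 + 1028045) = 9 + 1047853 = 1047862)
Y((((-5 - 1)/(8 + 10))*2 - 201) + o(-12), -1964) - z = (-1964)**3 - 1*1047862 = -7575729344 - 1047862 = -7576777206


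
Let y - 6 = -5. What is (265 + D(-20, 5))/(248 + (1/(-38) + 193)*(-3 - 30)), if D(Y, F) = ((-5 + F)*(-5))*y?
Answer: -2014/46513 ≈ -0.043300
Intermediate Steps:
y = 1 (y = 6 - 5 = 1)
D(Y, F) = 25 - 5*F (D(Y, F) = ((-5 + F)*(-5))*1 = (25 - 5*F)*1 = 25 - 5*F)
(265 + D(-20, 5))/(248 + (1/(-38) + 193)*(-3 - 30)) = (265 + (25 - 5*5))/(248 + (1/(-38) + 193)*(-3 - 30)) = (265 + (25 - 25))/(248 + (-1/38 + 193)*(-33)) = (265 + 0)/(248 + (7333/38)*(-33)) = 265/(248 - 241989/38) = 265/(-232565/38) = 265*(-38/232565) = -2014/46513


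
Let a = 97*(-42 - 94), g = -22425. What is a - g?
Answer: 9233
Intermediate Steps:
a = -13192 (a = 97*(-136) = -13192)
a - g = -13192 - 1*(-22425) = -13192 + 22425 = 9233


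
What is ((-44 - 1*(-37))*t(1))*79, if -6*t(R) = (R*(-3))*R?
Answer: -553/2 ≈ -276.50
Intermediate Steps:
t(R) = R²/2 (t(R) = -R*(-3)*R/6 = -(-3*R)*R/6 = -(-1)*R²/2 = R²/2)
((-44 - 1*(-37))*t(1))*79 = ((-44 - 1*(-37))*((½)*1²))*79 = ((-44 + 37)*((½)*1))*79 = -7*½*79 = -7/2*79 = -553/2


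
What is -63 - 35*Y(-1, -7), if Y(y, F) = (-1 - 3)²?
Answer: -623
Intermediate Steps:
Y(y, F) = 16 (Y(y, F) = (-4)² = 16)
-63 - 35*Y(-1, -7) = -63 - 35*16 = -63 - 560 = -623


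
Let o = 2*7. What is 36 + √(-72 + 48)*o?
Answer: 36 + 28*I*√6 ≈ 36.0 + 68.586*I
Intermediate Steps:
o = 14
36 + √(-72 + 48)*o = 36 + √(-72 + 48)*14 = 36 + √(-24)*14 = 36 + (2*I*√6)*14 = 36 + 28*I*√6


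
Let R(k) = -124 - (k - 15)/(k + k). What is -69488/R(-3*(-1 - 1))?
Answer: 277952/493 ≈ 563.80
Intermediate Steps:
R(k) = -124 - (-15 + k)/(2*k)
-69488/R(-3*(-1 - 1)) = -69488*(-2*(-1 - 1)/(5 - (-249)*(-1 - 1))) = -69488*4/(5 - (-249)*(-2)) = -69488*4/(5 - 83*6) = -69488*4/(5 - 498) = -69488/((3/2)*(⅙)*(-493)) = -69488/(-493/4) = -69488*(-4/493) = 277952/493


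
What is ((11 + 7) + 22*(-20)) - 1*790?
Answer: -1212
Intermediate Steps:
((11 + 7) + 22*(-20)) - 1*790 = (18 - 440) - 790 = -422 - 790 = -1212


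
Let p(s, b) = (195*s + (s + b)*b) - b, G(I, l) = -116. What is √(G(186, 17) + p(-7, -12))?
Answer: I*√1241 ≈ 35.228*I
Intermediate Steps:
p(s, b) = -b + 195*s + b*(b + s) (p(s, b) = (195*s + (b + s)*b) - b = (195*s + b*(b + s)) - b = -b + 195*s + b*(b + s))
√(G(186, 17) + p(-7, -12)) = √(-116 + ((-12)² - 1*(-12) + 195*(-7) - 12*(-7))) = √(-116 + (144 + 12 - 1365 + 84)) = √(-116 - 1125) = √(-1241) = I*√1241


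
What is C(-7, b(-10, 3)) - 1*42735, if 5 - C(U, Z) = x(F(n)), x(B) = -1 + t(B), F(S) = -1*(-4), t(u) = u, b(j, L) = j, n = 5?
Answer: -42733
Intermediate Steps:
F(S) = 4
x(B) = -1 + B
C(U, Z) = 2 (C(U, Z) = 5 - (-1 + 4) = 5 - 1*3 = 5 - 3 = 2)
C(-7, b(-10, 3)) - 1*42735 = 2 - 1*42735 = 2 - 42735 = -42733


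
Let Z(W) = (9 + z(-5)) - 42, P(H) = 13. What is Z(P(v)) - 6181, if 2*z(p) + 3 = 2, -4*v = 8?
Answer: -12429/2 ≈ -6214.5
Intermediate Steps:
v = -2 (v = -¼*8 = -2)
z(p) = -½ (z(p) = -3/2 + (½)*2 = -3/2 + 1 = -½)
Z(W) = -67/2 (Z(W) = (9 - ½) - 42 = 17/2 - 42 = -67/2)
Z(P(v)) - 6181 = -67/2 - 6181 = -12429/2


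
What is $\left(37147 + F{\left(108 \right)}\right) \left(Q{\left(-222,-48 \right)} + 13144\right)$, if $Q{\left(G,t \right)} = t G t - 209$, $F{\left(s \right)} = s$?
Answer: $-18573592015$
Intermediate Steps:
$Q{\left(G,t \right)} = -209 + G t^{2}$ ($Q{\left(G,t \right)} = G t t - 209 = G t^{2} - 209 = -209 + G t^{2}$)
$\left(37147 + F{\left(108 \right)}\right) \left(Q{\left(-222,-48 \right)} + 13144\right) = \left(37147 + 108\right) \left(\left(-209 - 222 \left(-48\right)^{2}\right) + 13144\right) = 37255 \left(\left(-209 - 511488\right) + 13144\right) = 37255 \left(-511697 + 13144\right) = 37255 \left(-498553\right) = -18573592015$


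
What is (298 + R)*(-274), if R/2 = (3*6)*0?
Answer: -81652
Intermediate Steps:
R = 0 (R = 2*((3*6)*0) = 2*(18*0) = 2*0 = 0)
(298 + R)*(-274) = (298 + 0)*(-274) = 298*(-274) = -81652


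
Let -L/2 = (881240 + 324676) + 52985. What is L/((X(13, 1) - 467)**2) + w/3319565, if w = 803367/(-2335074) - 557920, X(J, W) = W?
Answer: -824978058534417348/70136229846572015 ≈ -11.763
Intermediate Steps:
L = -2517802 (L = -2*((881240 + 324676) + 52985) = -2*(1205916 + 52985) = -2*1258901 = -2517802)
w = -434261763149/778358 (w = 803367*(-1/2335074) - 557920 = -267789/778358 - 557920 = -434261763149/778358 ≈ -5.5792e+5)
L/((X(13, 1) - 467)**2) + w/3319565 = -2517802/(1 - 467)**2 - 434261763149/778358/3319565 = -2517802/((-466)**2) - 434261763149/778358*1/3319565 = -2517802/217156 - 434261763149/2583809974270 = -2517802*1/217156 - 434261763149/2583809974270 = -1258901/108578 - 434261763149/2583809974270 = -824978058534417348/70136229846572015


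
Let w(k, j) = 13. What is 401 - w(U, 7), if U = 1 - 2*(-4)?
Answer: 388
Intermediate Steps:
U = 9 (U = 1 + 8 = 9)
401 - w(U, 7) = 401 - 1*13 = 401 - 13 = 388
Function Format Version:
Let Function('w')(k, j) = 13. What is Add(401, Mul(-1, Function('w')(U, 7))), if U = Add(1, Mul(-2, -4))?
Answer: 388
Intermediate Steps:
U = 9 (U = Add(1, 8) = 9)
Add(401, Mul(-1, Function('w')(U, 7))) = Add(401, Mul(-1, 13)) = Add(401, -13) = 388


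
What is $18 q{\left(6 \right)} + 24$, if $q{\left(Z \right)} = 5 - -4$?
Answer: $186$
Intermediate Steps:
$q{\left(Z \right)} = 9$ ($q{\left(Z \right)} = 5 + 4 = 9$)
$18 q{\left(6 \right)} + 24 = 18 \cdot 9 + 24 = 162 + 24 = 186$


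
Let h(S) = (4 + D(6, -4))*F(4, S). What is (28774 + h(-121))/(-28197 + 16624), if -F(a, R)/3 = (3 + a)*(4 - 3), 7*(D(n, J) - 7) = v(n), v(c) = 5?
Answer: -28528/11573 ≈ -2.4650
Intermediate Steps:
D(n, J) = 54/7 (D(n, J) = 7 + (1/7)*5 = 7 + 5/7 = 54/7)
F(a, R) = -9 - 3*a (F(a, R) = -3*(3 + a)*(4 - 3) = -3*(3 + a) = -9 - 3*a)
h(S) = -246 (h(S) = (4 + 54/7)*(-9 - 3*4) = 82*(-9 - 12)/7 = (82/7)*(-21) = -246)
(28774 + h(-121))/(-28197 + 16624) = (28774 - 246)/(-28197 + 16624) = 28528/(-11573) = 28528*(-1/11573) = -28528/11573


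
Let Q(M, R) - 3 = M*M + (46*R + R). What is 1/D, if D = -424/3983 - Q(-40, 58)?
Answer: -3983/17242831 ≈ -0.00023099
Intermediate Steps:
Q(M, R) = 3 + M² + 47*R (Q(M, R) = 3 + (M*M + (46*R + R)) = 3 + (M² + 47*R) = 3 + M² + 47*R)
D = -17242831/3983 (D = -424/3983 - (3 + (-40)² + 47*58) = -424*1/3983 - (3 + 1600 + 2726) = -424/3983 - 1*4329 = -424/3983 - 4329 = -17242831/3983 ≈ -4329.1)
1/D = 1/(-17242831/3983) = -3983/17242831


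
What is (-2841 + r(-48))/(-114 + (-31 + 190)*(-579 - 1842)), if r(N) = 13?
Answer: 2828/385053 ≈ 0.0073444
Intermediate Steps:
(-2841 + r(-48))/(-114 + (-31 + 190)*(-579 - 1842)) = (-2841 + 13)/(-114 + (-31 + 190)*(-579 - 1842)) = -2828/(-114 + 159*(-2421)) = -2828/(-114 - 384939) = -2828/(-385053) = -2828*(-1/385053) = 2828/385053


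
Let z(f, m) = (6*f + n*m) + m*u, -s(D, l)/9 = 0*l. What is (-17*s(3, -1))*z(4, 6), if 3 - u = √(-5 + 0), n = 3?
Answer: 0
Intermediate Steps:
s(D, l) = 0 (s(D, l) = -0*l = -9*0 = 0)
u = 3 - I*√5 (u = 3 - √(-5 + 0) = 3 - √(-5) = 3 - I*√5 ≈ 3.0 - 2.2361*I)
z(f, m) = 3*m + 6*f + m*(3 - I*√5) (z(f, m) = (6*f + 3*m) + m*(3 - I*√5) = (3*m + 6*f) + m*(3 - I*√5) = 3*m + 6*f + m*(3 - I*√5))
(-17*s(3, -1))*z(4, 6) = (-17*0)*(6*4 + 6*6 - 1*I*6*√5) = 0*(24 + 36 - 6*I*√5) = 0*(60 - 6*I*√5) = 0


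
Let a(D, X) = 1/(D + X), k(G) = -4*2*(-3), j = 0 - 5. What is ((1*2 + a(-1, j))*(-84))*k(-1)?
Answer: -3696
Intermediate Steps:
j = -5
k(G) = 24 (k(G) = -8*(-3) = 24)
((1*2 + a(-1, j))*(-84))*k(-1) = ((1*2 + 1/(-1 - 5))*(-84))*24 = ((2 + 1/(-6))*(-84))*24 = ((2 - ⅙)*(-84))*24 = ((11/6)*(-84))*24 = -154*24 = -3696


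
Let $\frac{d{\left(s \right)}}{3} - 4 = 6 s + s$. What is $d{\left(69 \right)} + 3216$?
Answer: $4677$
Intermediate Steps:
$d{\left(s \right)} = 12 + 21 s$ ($d{\left(s \right)} = 12 + 3 \left(6 s + s\right) = 12 + 3 \cdot 7 s = 12 + 21 s$)
$d{\left(69 \right)} + 3216 = \left(12 + 21 \cdot 69\right) + 3216 = \left(12 + 1449\right) + 3216 = 1461 + 3216 = 4677$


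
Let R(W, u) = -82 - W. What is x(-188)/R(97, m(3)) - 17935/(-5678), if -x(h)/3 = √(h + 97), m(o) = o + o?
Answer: 1055/334 + 3*I*√91/179 ≈ 3.1587 + 0.15988*I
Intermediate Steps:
m(o) = 2*o
x(h) = -3*√(97 + h) (x(h) = -3*√(h + 97) = -3*√(97 + h))
x(-188)/R(97, m(3)) - 17935/(-5678) = (-3*√(97 - 188))/(-82 - 1*97) - 17935/(-5678) = (-3*I*√91)/(-82 - 97) - 17935*(-1/5678) = -3*I*√91/(-179) + 1055/334 = -3*I*√91*(-1/179) + 1055/334 = 3*I*√91/179 + 1055/334 = 1055/334 + 3*I*√91/179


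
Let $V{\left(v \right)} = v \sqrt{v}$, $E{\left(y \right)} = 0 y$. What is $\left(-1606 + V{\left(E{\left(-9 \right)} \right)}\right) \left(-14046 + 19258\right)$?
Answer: $-8370472$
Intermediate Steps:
$E{\left(y \right)} = 0$
$V{\left(v \right)} = v^{\frac{3}{2}}$
$\left(-1606 + V{\left(E{\left(-9 \right)} \right)}\right) \left(-14046 + 19258\right) = \left(-1606 + 0^{\frac{3}{2}}\right) \left(-14046 + 19258\right) = \left(-1606 + 0\right) 5212 = \left(-1606\right) 5212 = -8370472$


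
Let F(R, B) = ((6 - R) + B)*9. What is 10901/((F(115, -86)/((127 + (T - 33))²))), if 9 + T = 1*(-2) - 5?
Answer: -566852/15 ≈ -37790.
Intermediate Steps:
T = -16 (T = -9 + (1*(-2) - 5) = -9 + (-2 - 5) = -9 - 7 = -16)
F(R, B) = 54 - 9*R + 9*B (F(R, B) = (6 + B - R)*9 = 54 - 9*R + 9*B)
10901/((F(115, -86)/((127 + (T - 33))²))) = 10901/(((54 - 9*115 + 9*(-86))/((127 + (-16 - 33))²))) = 10901/(((54 - 1035 - 774)/((127 - 49)²))) = 10901/((-1755/(78²))) = 10901/((-1755/6084)) = 10901/((-1755*1/6084)) = 10901/(-15/52) = 10901*(-52/15) = -566852/15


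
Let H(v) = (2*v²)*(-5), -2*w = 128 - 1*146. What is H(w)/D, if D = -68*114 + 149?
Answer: 810/7603 ≈ 0.10654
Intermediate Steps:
w = 9 (w = -(128 - 1*146)/2 = -(128 - 146)/2 = -½*(-18) = 9)
H(v) = -10*v²
D = -7603 (D = -7752 + 149 = -7603)
H(w)/D = -10*9²/(-7603) = -10*81*(-1/7603) = -810*(-1/7603) = 810/7603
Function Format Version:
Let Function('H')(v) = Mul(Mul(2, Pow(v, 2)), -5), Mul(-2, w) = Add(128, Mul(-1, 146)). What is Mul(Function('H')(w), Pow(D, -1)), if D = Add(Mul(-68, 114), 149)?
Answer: Rational(810, 7603) ≈ 0.10654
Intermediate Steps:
w = 9 (w = Mul(Rational(-1, 2), Add(128, Mul(-1, 146))) = Mul(Rational(-1, 2), Add(128, -146)) = Mul(Rational(-1, 2), -18) = 9)
Function('H')(v) = Mul(-10, Pow(v, 2))
D = -7603 (D = Add(-7752, 149) = -7603)
Mul(Function('H')(w), Pow(D, -1)) = Mul(Mul(-10, Pow(9, 2)), Pow(-7603, -1)) = Mul(Mul(-10, 81), Rational(-1, 7603)) = Mul(-810, Rational(-1, 7603)) = Rational(810, 7603)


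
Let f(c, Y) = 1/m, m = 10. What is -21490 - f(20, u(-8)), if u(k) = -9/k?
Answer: -214901/10 ≈ -21490.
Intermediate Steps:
f(c, Y) = 1/10
-21490 - f(20, u(-8)) = -21490 - 1*1/10 = -21490 - 1/10 = -214901/10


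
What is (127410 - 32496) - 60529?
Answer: 34385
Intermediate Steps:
(127410 - 32496) - 60529 = 94914 - 60529 = 34385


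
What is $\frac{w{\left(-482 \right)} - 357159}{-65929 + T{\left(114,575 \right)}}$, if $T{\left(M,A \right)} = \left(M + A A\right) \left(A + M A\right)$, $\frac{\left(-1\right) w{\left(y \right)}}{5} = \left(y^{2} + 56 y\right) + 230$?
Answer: $- \frac{1384969}{21870050446} \approx -6.3327 \cdot 10^{-5}$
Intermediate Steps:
$w{\left(y \right)} = -1150 - 280 y - 5 y^{2}$ ($w{\left(y \right)} = - 5 \left(\left(y^{2} + 56 y\right) + 230\right) = - 5 \left(230 + y^{2} + 56 y\right) = -1150 - 280 y - 5 y^{2}$)
$T{\left(M,A \right)} = \left(A + A M\right) \left(M + A^{2}\right)$ ($T{\left(M,A \right)} = \left(M + A^{2}\right) \left(A + A M\right) = \left(A + A M\right) \left(M + A^{2}\right)$)
$\frac{w{\left(-482 \right)} - 357159}{-65929 + T{\left(114,575 \right)}} = \frac{\left(-1150 - -134960 - 5 \left(-482\right)^{2}\right) - 357159}{-65929 + 575 \left(114 + 575^{2} + 114^{2} + 114 \cdot 575^{2}\right)} = \frac{\left(-1150 + 134960 - 1161620\right) - 357159}{-65929 + 575 \left(114 + 330625 + 12996 + 114 \cdot 330625\right)} = \frac{\left(-1150 + 134960 - 1161620\right) - 357159}{-65929 + 575 \left(114 + 330625 + 12996 + 37691250\right)} = \frac{-1027810 - 357159}{-65929 + 575 \cdot 38034985} = - \frac{1384969}{-65929 + 21870116375} = - \frac{1384969}{21870050446}$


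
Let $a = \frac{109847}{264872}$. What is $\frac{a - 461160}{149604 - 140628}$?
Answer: $- \frac{122148261673}{2377491072} \approx -51.377$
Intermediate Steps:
$a = \frac{109847}{264872}$ ($a = 109847 \cdot \frac{1}{264872} = \frac{109847}{264872} \approx 0.41472$)
$\frac{a - 461160}{149604 - 140628} = \frac{\frac{109847}{264872} - 461160}{149604 - 140628} = - \frac{122148261673}{264872 \cdot 8976} = \left(- \frac{122148261673}{264872}\right) \frac{1}{8976} = - \frac{122148261673}{2377491072}$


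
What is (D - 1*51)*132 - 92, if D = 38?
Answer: -1808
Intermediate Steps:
(D - 1*51)*132 - 92 = (38 - 1*51)*132 - 92 = (38 - 51)*132 - 92 = -13*132 - 92 = -1716 - 92 = -1808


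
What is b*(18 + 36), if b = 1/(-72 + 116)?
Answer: 27/22 ≈ 1.2273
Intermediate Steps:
b = 1/44 ≈ 0.022727
b*(18 + 36) = (18 + 36)/44 = (1/44)*54 = 27/22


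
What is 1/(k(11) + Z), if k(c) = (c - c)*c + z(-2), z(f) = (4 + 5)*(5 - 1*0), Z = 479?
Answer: 1/524 ≈ 0.0019084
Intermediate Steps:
z(f) = 45 (z(f) = 9*(5 + 0) = 9*5 = 45)
k(c) = 45 (k(c) = (c - c)*c + 45 = 0*c + 45 = 0 + 45 = 45)
1/(k(11) + Z) = 1/(45 + 479) = 1/524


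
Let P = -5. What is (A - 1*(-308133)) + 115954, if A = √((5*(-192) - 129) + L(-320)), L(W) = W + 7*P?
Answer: 424087 + 38*I ≈ 4.2409e+5 + 38.0*I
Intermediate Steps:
L(W) = -35 + W (L(W) = W + 7*(-5) = W - 35 = -35 + W)
A = 38*I (A = √((5*(-192) - 129) + (-35 - 320)) = √((-960 - 129) - 355) = √(-1089 - 355) = √(-1444) = 38*I ≈ 38.0*I)
(A - 1*(-308133)) + 115954 = (38*I - 1*(-308133)) + 115954 = (38*I + 308133) + 115954 = (308133 + 38*I) + 115954 = 424087 + 38*I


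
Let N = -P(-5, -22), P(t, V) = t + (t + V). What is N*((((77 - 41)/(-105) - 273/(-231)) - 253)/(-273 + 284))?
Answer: -3106624/4235 ≈ -733.56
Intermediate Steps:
P(t, V) = V + 2*t (P(t, V) = t + (V + t) = V + 2*t)
N = 32 (N = -(-22 + 2*(-5)) = -(-22 - 10) = -1*(-32) = 32)
N*((((77 - 41)/(-105) - 273/(-231)) - 253)/(-273 + 284)) = 32*((((77 - 41)/(-105) - 273/(-231)) - 253)/(-273 + 284)) = 32*(((36*(-1/105) - 273*(-1/231)) - 253)/11) = 32*(((-12/35 + 13/11) - 253)*(1/11)) = 32*((323/385 - 253)*(1/11)) = 32*(-97082/385*1/11) = 32*(-97082/4235) = -3106624/4235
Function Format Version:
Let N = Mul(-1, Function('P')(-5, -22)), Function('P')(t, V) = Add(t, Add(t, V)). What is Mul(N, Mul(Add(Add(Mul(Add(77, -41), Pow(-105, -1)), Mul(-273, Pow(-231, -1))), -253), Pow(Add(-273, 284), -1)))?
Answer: Rational(-3106624, 4235) ≈ -733.56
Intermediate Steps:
Function('P')(t, V) = Add(V, Mul(2, t)) (Function('P')(t, V) = Add(t, Add(V, t)) = Add(V, Mul(2, t)))
N = 32 (N = Mul(-1, Add(-22, Mul(2, -5))) = Mul(-1, Add(-22, -10)) = Mul(-1, -32) = 32)
Mul(N, Mul(Add(Add(Mul(Add(77, -41), Pow(-105, -1)), Mul(-273, Pow(-231, -1))), -253), Pow(Add(-273, 284), -1))) = Mul(32, Mul(Add(Add(Mul(Add(77, -41), Pow(-105, -1)), Mul(-273, Pow(-231, -1))), -253), Pow(Add(-273, 284), -1))) = Mul(32, Mul(Add(Add(Mul(36, Rational(-1, 105)), Mul(-273, Rational(-1, 231))), -253), Pow(11, -1))) = Mul(32, Mul(Add(Add(Rational(-12, 35), Rational(13, 11)), -253), Rational(1, 11))) = Mul(32, Mul(Add(Rational(323, 385), -253), Rational(1, 11))) = Mul(32, Mul(Rational(-97082, 385), Rational(1, 11))) = Mul(32, Rational(-97082, 4235)) = Rational(-3106624, 4235)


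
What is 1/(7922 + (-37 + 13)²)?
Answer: 1/8498 ≈ 0.00011767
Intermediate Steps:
1/(7922 + (-37 + 13)²) = 1/(7922 + (-24)²) = 1/(7922 + 576) = 1/8498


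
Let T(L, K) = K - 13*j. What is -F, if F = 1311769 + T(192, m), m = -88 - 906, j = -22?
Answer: -1311061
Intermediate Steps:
m = -994
T(L, K) = 286 + K (T(L, K) = K - 13*(-22) = K + 286 = 286 + K)
F = 1311061 (F = 1311769 + (286 - 994) = 1311769 - 708 = 1311061)
-F = -1*1311061 = -1311061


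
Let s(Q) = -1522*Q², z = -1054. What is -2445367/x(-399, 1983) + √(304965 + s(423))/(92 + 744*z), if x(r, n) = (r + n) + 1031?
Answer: -2445367/2615 - 9*I*√3358333/784084 ≈ -935.13 - 0.021035*I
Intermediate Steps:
x(r, n) = 1031 + n + r (x(r, n) = (n + r) + 1031 = 1031 + n + r)
-2445367/x(-399, 1983) + √(304965 + s(423))/(92 + 744*z) = -2445367/(1031 + 1983 - 399) + √(304965 - 1522*423²)/(92 + 744*(-1054)) = -2445367/2615 + √(304965 - 1522*178929)/(92 - 784176) = -2445367*1/2615 + √(304965 - 272329938)/(-784084) = -2445367/2615 + √(-272024973)*(-1/784084) = -2445367/2615 + (9*I*√3358333)*(-1/784084) = -2445367/2615 - 9*I*√3358333/784084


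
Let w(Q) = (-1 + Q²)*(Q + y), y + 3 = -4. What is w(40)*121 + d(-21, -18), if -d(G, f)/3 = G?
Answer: 6384870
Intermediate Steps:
y = -7 (y = -3 - 4 = -7)
d(G, f) = -3*G
w(Q) = (-1 + Q²)*(-7 + Q) (w(Q) = (-1 + Q²)*(Q - 7) = (-1 + Q²)*(-7 + Q))
w(40)*121 + d(-21, -18) = (7 + 40³ - 1*40 - 7*40²)*121 - 3*(-21) = (7 + 64000 - 40 - 7*1600)*121 + 63 = (7 + 64000 - 40 - 11200)*121 + 63 = 52767*121 + 63 = 6384807 + 63 = 6384870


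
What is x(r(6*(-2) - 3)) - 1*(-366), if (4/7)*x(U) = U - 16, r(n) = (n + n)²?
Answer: 1913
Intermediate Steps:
r(n) = 4*n² (r(n) = (2*n)² = 4*n²)
x(U) = -28 + 7*U/4 (x(U) = 7*(U - 16)/4 = 7*(-16 + U)/4 = -28 + 7*U/4)
x(r(6*(-2) - 3)) - 1*(-366) = (-28 + 7*(4*(6*(-2) - 3)²)/4) - 1*(-366) = (-28 + 7*(4*(-12 - 3)²)/4) + 366 = (-28 + 7*(4*(-15)²)/4) + 366 = (-28 + 7*(4*225)/4) + 366 = (-28 + (7/4)*900) + 366 = (-28 + 1575) + 366 = 1547 + 366 = 1913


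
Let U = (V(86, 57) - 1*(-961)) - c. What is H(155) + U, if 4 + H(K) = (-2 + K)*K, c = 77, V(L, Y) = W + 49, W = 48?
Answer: 24692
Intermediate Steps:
V(L, Y) = 97 (V(L, Y) = 48 + 49 = 97)
H(K) = -4 + K*(-2 + K) (H(K) = -4 + (-2 + K)*K = -4 + K*(-2 + K))
U = 981 (U = (97 - 1*(-961)) - 1*77 = (97 + 961) - 77 = 1058 - 77 = 981)
H(155) + U = (-4 + 155² - 2*155) + 981 = (-4 + 24025 - 310) + 981 = 23711 + 981 = 24692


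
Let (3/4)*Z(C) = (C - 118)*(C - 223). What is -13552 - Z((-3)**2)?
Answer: -133960/3 ≈ -44653.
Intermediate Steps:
Z(C) = 4*(-223 + C)*(-118 + C)/3 (Z(C) = 4*((C - 118)*(C - 223))/3 = 4*((-118 + C)*(-223 + C))/3 = 4*((-223 + C)*(-118 + C))/3 = 4*(-223 + C)*(-118 + C)/3)
-13552 - Z((-3)**2) = -13552 - (105256/3 - 1364/3*(-3)**2 + 4*((-3)**2)**2/3) = -13552 - (105256/3 - 1364/3*9 + (4/3)*9**2) = -13552 - (105256/3 - 4092 + (4/3)*81) = -13552 - (105256/3 - 4092 + 108) = -13552 - 1*93304/3 = -13552 - 93304/3 = -133960/3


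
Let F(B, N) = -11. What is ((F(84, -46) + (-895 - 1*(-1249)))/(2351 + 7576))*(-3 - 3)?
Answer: -686/3309 ≈ -0.20731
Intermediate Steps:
((F(84, -46) + (-895 - 1*(-1249)))/(2351 + 7576))*(-3 - 3) = ((-11 + (-895 - 1*(-1249)))/(2351 + 7576))*(-3 - 3) = ((-11 + (-895 + 1249))/9927)*(-6) = ((-11 + 354)*(1/9927))*(-6) = (343*(1/9927))*(-6) = (343/9927)*(-6) = -686/3309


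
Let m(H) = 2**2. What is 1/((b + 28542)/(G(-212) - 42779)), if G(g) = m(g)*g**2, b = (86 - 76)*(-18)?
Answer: 136997/28362 ≈ 4.8303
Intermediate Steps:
m(H) = 4
b = -180 (b = 10*(-18) = -180)
G(g) = 4*g**2
1/((b + 28542)/(G(-212) - 42779)) = 1/((-180 + 28542)/(4*(-212)**2 - 42779)) = 1/(28362/(4*44944 - 42779)) = 1/(28362/(179776 - 42779)) = 1/(28362/136997) = 136997/28362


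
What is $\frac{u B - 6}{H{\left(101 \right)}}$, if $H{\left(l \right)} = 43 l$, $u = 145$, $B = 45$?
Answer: $\frac{6519}{4343} \approx 1.501$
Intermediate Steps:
$\frac{u B - 6}{H{\left(101 \right)}} = \frac{145 \cdot 45 - 6}{43 \cdot 101} = \frac{6525 - 6}{4343} = 6519 \cdot \frac{1}{4343} = \frac{6519}{4343}$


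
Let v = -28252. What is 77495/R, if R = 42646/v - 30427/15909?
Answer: -17415492732330/769039409 ≈ -22646.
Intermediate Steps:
R = -769039409/224730534 (R = 42646/(-28252) - 30427/15909 = 42646*(-1/28252) - 30427*1/15909 = -21323/14126 - 30427/15909 = -769039409/224730534 ≈ -3.4221)
77495/R = 77495/(-769039409/224730534) = 77495*(-224730534/769039409) = -17415492732330/769039409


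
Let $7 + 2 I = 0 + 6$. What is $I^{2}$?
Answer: $\frac{1}{4} \approx 0.25$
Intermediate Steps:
$I = - \frac{1}{2}$ ($I = - \frac{7}{2} + \frac{0 + 6}{2} = - \frac{7}{2} + \frac{1}{2} \cdot 6 = - \frac{7}{2} + 3 = - \frac{1}{2} \approx -0.5$)
$I^{2} = \left(- \frac{1}{2}\right)^{2} = \frac{1}{4}$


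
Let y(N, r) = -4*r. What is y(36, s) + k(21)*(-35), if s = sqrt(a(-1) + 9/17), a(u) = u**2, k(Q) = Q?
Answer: -735 - 4*sqrt(442)/17 ≈ -739.95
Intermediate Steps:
s = sqrt(442)/17 (s = sqrt((-1)**2 + 9/17) = sqrt(1 + 9*(1/17)) = sqrt(1 + 9/17) = sqrt(26/17) = sqrt(442)/17 ≈ 1.2367)
y(36, s) + k(21)*(-35) = -4*sqrt(442)/17 + 21*(-35) = -4*sqrt(442)/17 - 735 = -735 - 4*sqrt(442)/17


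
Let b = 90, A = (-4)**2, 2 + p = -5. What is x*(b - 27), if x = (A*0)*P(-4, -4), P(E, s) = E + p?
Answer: 0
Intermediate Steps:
p = -7 (p = -2 - 5 = -7)
P(E, s) = -7 + E (P(E, s) = E - 7 = -7 + E)
A = 16
x = 0 (x = (16*0)*(-7 - 4) = 0*(-11) = 0)
x*(b - 27) = 0*(90 - 27) = 0*63 = 0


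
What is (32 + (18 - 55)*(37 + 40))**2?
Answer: 7935489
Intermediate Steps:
(32 + (18 - 55)*(37 + 40))**2 = (32 - 37*77)**2 = (32 - 2849)**2 = (-2817)**2 = 7935489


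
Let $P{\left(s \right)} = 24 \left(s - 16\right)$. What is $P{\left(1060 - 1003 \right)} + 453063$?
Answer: $454047$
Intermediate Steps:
$P{\left(s \right)} = -384 + 24 s$ ($P{\left(s \right)} = 24 \left(-16 + s\right) = -384 + 24 s$)
$P{\left(1060 - 1003 \right)} + 453063 = \left(-384 + 24 \left(1060 - 1003\right)\right) + 453063 = \left(-384 + 24 \cdot 57\right) + 453063 = \left(-384 + 1368\right) + 453063 = 984 + 453063 = 454047$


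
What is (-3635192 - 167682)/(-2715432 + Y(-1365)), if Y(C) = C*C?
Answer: 3802874/852207 ≈ 4.4624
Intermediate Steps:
Y(C) = C²
(-3635192 - 167682)/(-2715432 + Y(-1365)) = (-3635192 - 167682)/(-2715432 + (-1365)²) = -3802874/(-2715432 + 1863225) = -3802874/(-852207) = -3802874*(-1/852207) = 3802874/852207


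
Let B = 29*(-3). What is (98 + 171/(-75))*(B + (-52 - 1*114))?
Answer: -605429/25 ≈ -24217.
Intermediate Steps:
B = -87
(98 + 171/(-75))*(B + (-52 - 1*114)) = (98 + 171/(-75))*(-87 + (-52 - 1*114)) = (98 + 171*(-1/75))*(-87 + (-52 - 114)) = (98 - 57/25)*(-87 - 166) = (2393/25)*(-253) = -605429/25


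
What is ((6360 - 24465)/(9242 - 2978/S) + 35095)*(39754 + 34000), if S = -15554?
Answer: 62011521718487800/23958841 ≈ 2.5883e+9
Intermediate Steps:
((6360 - 24465)/(9242 - 2978/S) + 35095)*(39754 + 34000) = ((6360 - 24465)/(9242 - 2978/(-15554)) + 35095)*(39754 + 34000) = (-18105/(9242 - 2978*(-1/15554)) + 35095)*73754 = (-18105/(9242 + 1489/7777) + 35095)*73754 = (-18105/71876523/7777 + 35095)*73754 = (-18105*7777/71876523 + 35095)*73754 = (-46934195/23958841 + 35095)*73754 = (840788590700/23958841)*73754 = 62011521718487800/23958841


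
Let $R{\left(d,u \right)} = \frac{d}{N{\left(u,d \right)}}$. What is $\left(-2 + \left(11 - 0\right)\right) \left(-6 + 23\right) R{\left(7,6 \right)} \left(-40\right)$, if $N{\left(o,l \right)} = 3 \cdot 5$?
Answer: $-2856$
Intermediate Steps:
$N{\left(o,l \right)} = 15$
$R{\left(d,u \right)} = \frac{d}{15}$
$\left(-2 + \left(11 - 0\right)\right) \left(-6 + 23\right) R{\left(7,6 \right)} \left(-40\right) = \left(-2 + \left(11 - 0\right)\right) \left(-6 + 23\right) \frac{1}{15} \cdot 7 \left(-40\right) = \left(-2 + \left(11 + 0\right)\right) 17 \cdot \frac{7}{15} \left(-40\right) = \left(-2 + 11\right) 17 \cdot \frac{7}{15} \left(-40\right) = 9 \cdot 17 \cdot \frac{7}{15} \left(-40\right) = 153 \cdot \frac{7}{15} \left(-40\right) = \frac{357}{5} \left(-40\right) = -2856$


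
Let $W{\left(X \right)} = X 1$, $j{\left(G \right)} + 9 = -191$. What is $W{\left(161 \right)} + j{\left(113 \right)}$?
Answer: $-39$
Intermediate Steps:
$j{\left(G \right)} = -200$ ($j{\left(G \right)} = -9 - 191 = -200$)
$W{\left(X \right)} = X$
$W{\left(161 \right)} + j{\left(113 \right)} = 161 - 200 = -39$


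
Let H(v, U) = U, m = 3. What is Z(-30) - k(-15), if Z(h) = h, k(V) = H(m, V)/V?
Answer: -31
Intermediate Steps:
k(V) = 1 (k(V) = V/V = 1)
Z(-30) - k(-15) = -30 - 1*1 = -30 - 1 = -31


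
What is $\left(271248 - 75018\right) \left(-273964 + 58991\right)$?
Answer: $-42184151790$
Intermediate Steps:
$\left(271248 - 75018\right) \left(-273964 + 58991\right) = 196230 \left(-214973\right) = -42184151790$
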